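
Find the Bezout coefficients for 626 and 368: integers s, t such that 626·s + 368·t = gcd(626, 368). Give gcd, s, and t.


Euclidean algorithm on (626, 368) — divide until remainder is 0:
  626 = 1 · 368 + 258
  368 = 1 · 258 + 110
  258 = 2 · 110 + 38
  110 = 2 · 38 + 34
  38 = 1 · 34 + 4
  34 = 8 · 4 + 2
  4 = 2 · 2 + 0
gcd(626, 368) = 2.
Track Bezout coefficients alongside the remainders: start with r₀ = 626 = a·1 + b·0 (s = 1, t = 0) and r₁ = 368 = a·0 + b·1 (s = 0, t = 1); each new remainder r_{k+1} = r_{k-1} − q_k·r_k inherits s_{k+1} = s_{k-1} − q_k·s_k, t_{k+1} = t_{k-1} − q_k·t_k, so r_k = a·s_k + b·t_k at every step:
  q = 1: r = 258, s = 1 − 1·0 = 1, t = 0 − 1·1 = -1  (check: 626·1 + 368·(-1) = 258)
  q = 1: r = 110, s = 0 − 1·1 = -1, t = 1 − 1·(-1) = 2  (check: 626·(-1) + 368·2 = 110)
  q = 2: r = 38, s = 1 − 2·(-1) = 3, t = -1 − 2·2 = -5  (check: 626·3 + 368·(-5) = 38)
  q = 2: r = 34, s = -1 − 2·3 = -7, t = 2 − 2·(-5) = 12  (check: 626·(-7) + 368·12 = 34)
  q = 1: r = 4, s = 3 − 1·(-7) = 10, t = -5 − 1·12 = -17  (check: 626·10 + 368·(-17) = 4)
  q = 8: r = 2, s = -7 − 8·10 = -87, t = 12 − 8·(-17) = 148  (check: 626·(-87) + 368·148 = 2)
The row with r = 2 (the gcd) gives the Bezout coefficients s = -87, t = 148.
Result: 626 · (-87) + 368 · (148) = 2.

gcd(626, 368) = 2; s = -87, t = 148 (check: 626·(-87) + 368·148 = 2).


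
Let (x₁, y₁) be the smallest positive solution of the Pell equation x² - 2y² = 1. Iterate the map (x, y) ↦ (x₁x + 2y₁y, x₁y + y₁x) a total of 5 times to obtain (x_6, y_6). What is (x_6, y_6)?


Step 1: Find the fundamental solution (x₁, y₁) of x² - 2y² = 1.
  Expand √2 as a continued fraction. a₀ = ⌊√2⌋ = 1; iterate m_{k+1} = d_k·a_k − m_k, d_{k+1} = (2 − m_{k+1}²)/d_k, a_{k+1} = ⌊(a₀ + m_{k+1})/d_{k+1}⌋ (starting m₀ = 0, d₀ = 1), with convergents p_k = a_k·p_{k-1} + p_{k-2}, q_k = a_k·q_{k-1} + q_{k-2} (p₋₁ = 1, q₋₁ = 0):
  k = 0: a₀ = 1; p₀/q₀ = 1/1; p₀² − 2·q₀² = 1 − 2 = -1.
  k = 1: m = 1, d = 1, a = ⌊(1 + 1)/1⌋ = 2; p/q = (2·1 + 1)/(2·1 + 0) = 3/2; p² − 2·q² = 9 − 8 = 1.
  The first convergent with p² − 2·q² = 1 gives the fundamental solution (x₁, y₁) = (3, 2).
Step 2: Apply the recurrence (x_{n+1}, y_{n+1}) = (x₁x_n + 2y₁y_n, x₁y_n + y₁x_n) repeatedly.
  From (x_1, y_1) = (3, 2): x_2 = 3·3 + 2·2·2 = 17; y_2 = 3·2 + 2·3 = 12.
  From (x_2, y_2) = (17, 12): x_3 = 3·17 + 2·2·12 = 99; y_3 = 3·12 + 2·17 = 70.
  From (x_3, y_3) = (99, 70): x_4 = 3·99 + 2·2·70 = 577; y_4 = 3·70 + 2·99 = 408.
  From (x_4, y_4) = (577, 408): x_5 = 3·577 + 2·2·408 = 3363; y_5 = 3·408 + 2·577 = 2378.
  From (x_5, y_5) = (3363, 2378): x_6 = 3·3363 + 2·2·2378 = 19601; y_6 = 3·2378 + 2·3363 = 13860.
Step 3: Verify x_6² - 2·y_6² = 384199201 - 384199200 = 1 (should be 1). ✓

(x_1, y_1) = (3, 2); (x_6, y_6) = (19601, 13860).


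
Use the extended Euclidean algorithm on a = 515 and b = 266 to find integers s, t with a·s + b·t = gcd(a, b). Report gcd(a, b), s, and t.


Euclidean algorithm on (515, 266) — divide until remainder is 0:
  515 = 1 · 266 + 249
  266 = 1 · 249 + 17
  249 = 14 · 17 + 11
  17 = 1 · 11 + 6
  11 = 1 · 6 + 5
  6 = 1 · 5 + 1
  5 = 5 · 1 + 0
gcd(515, 266) = 1.
Track Bezout coefficients alongside the remainders: start with r₀ = 515 = a·1 + b·0 (s = 1, t = 0) and r₁ = 266 = a·0 + b·1 (s = 0, t = 1); each new remainder r_{k+1} = r_{k-1} − q_k·r_k inherits s_{k+1} = s_{k-1} − q_k·s_k, t_{k+1} = t_{k-1} − q_k·t_k, so r_k = a·s_k + b·t_k at every step:
  q = 1: r = 249, s = 1 − 1·0 = 1, t = 0 − 1·1 = -1  (check: 515·1 + 266·(-1) = 249)
  q = 1: r = 17, s = 0 − 1·1 = -1, t = 1 − 1·(-1) = 2  (check: 515·(-1) + 266·2 = 17)
  q = 14: r = 11, s = 1 − 14·(-1) = 15, t = -1 − 14·2 = -29  (check: 515·15 + 266·(-29) = 11)
  q = 1: r = 6, s = -1 − 1·15 = -16, t = 2 − 1·(-29) = 31  (check: 515·(-16) + 266·31 = 6)
  q = 1: r = 5, s = 15 − 1·(-16) = 31, t = -29 − 1·31 = -60  (check: 515·31 + 266·(-60) = 5)
  q = 1: r = 1, s = -16 − 1·31 = -47, t = 31 − 1·(-60) = 91  (check: 515·(-47) + 266·91 = 1)
The row with r = 1 (the gcd) gives the Bezout coefficients s = -47, t = 91.
Result: 515 · (-47) + 266 · (91) = 1.

gcd(515, 266) = 1; s = -47, t = 91 (check: 515·(-47) + 266·91 = 1).


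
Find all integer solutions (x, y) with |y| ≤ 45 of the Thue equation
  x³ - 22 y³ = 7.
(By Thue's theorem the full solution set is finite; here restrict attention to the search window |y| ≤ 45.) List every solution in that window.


The equation is x³ - 22y³ = 7. For fixed y, x³ = 22·y³ + 7, so a solution requires the RHS to be a perfect cube.
Strategy: iterate y from -45 to 45, compute RHS = 22·y³ + 7, and check whether it is a (positive or negative) perfect cube.
Check small values of y:
  y = 0: RHS = 7 is not a perfect cube.
  y = 1: RHS = 29 is not a perfect cube.
  y = -1: RHS = -15 is not a perfect cube.
  y = 2: RHS = 183 is not a perfect cube.
  y = -2: RHS = -169 is not a perfect cube.
  y = 3: RHS = 601 is not a perfect cube.
  y = -3: RHS = -587 is not a perfect cube.
Continuing the search up to |y| = 45 finds no solutions either.
No (x, y) in the scanned range satisfies the equation.

No integer solutions with |y| ≤ 45.


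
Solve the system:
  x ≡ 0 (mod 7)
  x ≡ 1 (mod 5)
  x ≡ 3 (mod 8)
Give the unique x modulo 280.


Moduli 7, 5, 8 are pairwise coprime; by CRT there is a unique solution modulo M = 7 · 5 · 8 = 280.
Solve pairwise, accumulating the modulus:
  Start with x ≡ 0 (mod 7).
  Combine with x ≡ 1 (mod 5): since gcd(7, 5) = 1, we get a unique residue mod 35.
    Write x = 0 + 7·t and substitute into x ≡ 1 (mod 5): 7·t ≡ 1 − 0 = 1 (mod 5).
    Reduce coefficients mod 5: 2·t ≡ 1 (mod 5).
    The inverse of 2 mod 5 is 3 (since 2·3 = 6 = 1·5 + 1), so t ≡ 3·1 = 3 ≡ 3 (mod 5).
    Then x = 0 + 7·3 = 21, valid modulo lcm(7, 5) = 35: x ≡ 21 (mod 35).
  Combine with x ≡ 3 (mod 8): since gcd(35, 8) = 1, we get a unique residue mod 280.
    Write x = 21 + 35·t and substitute into x ≡ 3 (mod 8): 35·t ≡ 3 − 21 = -18 (mod 8).
    Reduce coefficients mod 8: 3·t ≡ 6 (mod 8).
    The inverse of 3 mod 8 is 3 (since 3·3 = 9 = 1·8 + 1), so t ≡ 3·6 = 18 ≡ 2 (mod 8).
    Then x = 21 + 35·2 = 91, valid modulo lcm(35, 8) = 280: x ≡ 91 (mod 280).
Verify: 91 mod 7 = 0 ✓, 91 mod 5 = 1 ✓, 91 mod 8 = 3 ✓.

x ≡ 91 (mod 280).


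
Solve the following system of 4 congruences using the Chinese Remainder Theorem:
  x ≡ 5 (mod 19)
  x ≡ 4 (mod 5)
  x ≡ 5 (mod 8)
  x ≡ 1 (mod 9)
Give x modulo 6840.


Product of moduli M = 19 · 5 · 8 · 9 = 6840.
Merge one congruence at a time:
  Start: x ≡ 5 (mod 19).
  Combine with x ≡ 4 (mod 5); new modulus lcm = 95.
    Write x = 5 + 19·t and substitute into x ≡ 4 (mod 5): 19·t ≡ 4 − 5 = -1 (mod 5).
    Reduce coefficients mod 5: 4·t ≡ 4 (mod 5).
    The inverse of 4 mod 5 is 4 (since 4·4 = 16 = 3·5 + 1), so t ≡ 4·4 = 16 ≡ 1 (mod 5).
    Then x = 5 + 19·1 = 24, valid modulo lcm(19, 5) = 95: x ≡ 24 (mod 95).
  Combine with x ≡ 5 (mod 8); new modulus lcm = 760.
    Write x = 24 + 95·t and substitute into x ≡ 5 (mod 8): 95·t ≡ 5 − 24 = -19 (mod 8).
    Reduce coefficients mod 8: 7·t ≡ 5 (mod 8).
    The inverse of 7 mod 8 is 7 (since 7·7 = 49 = 6·8 + 1), so t ≡ 7·5 = 35 ≡ 3 (mod 8).
    Then x = 24 + 95·3 = 309, valid modulo lcm(95, 8) = 760: x ≡ 309 (mod 760).
  Combine with x ≡ 1 (mod 9); new modulus lcm = 6840.
    Write x = 309 + 760·t and substitute into x ≡ 1 (mod 9): 760·t ≡ 1 − 309 = -308 (mod 9).
    Reduce coefficients mod 9: 4·t ≡ 7 (mod 9).
    The inverse of 4 mod 9 is 7 (since 4·7 = 28 = 3·9 + 1), so t ≡ 7·7 = 49 ≡ 4 (mod 9).
    Then x = 309 + 760·4 = 3349, valid modulo lcm(760, 9) = 6840: x ≡ 3349 (mod 6840).
Verify against each original: 3349 mod 19 = 5, 3349 mod 5 = 4, 3349 mod 8 = 5, 3349 mod 9 = 1.

x ≡ 3349 (mod 6840).


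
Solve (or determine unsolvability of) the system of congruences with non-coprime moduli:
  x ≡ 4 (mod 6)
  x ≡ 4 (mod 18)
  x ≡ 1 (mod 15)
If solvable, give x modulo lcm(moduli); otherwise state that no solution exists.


Moduli 6, 18, 15 are not pairwise coprime, so CRT works modulo lcm(m_i) when all pairwise compatibility conditions hold.
Pairwise compatibility: gcd(m_i, m_j) must divide a_i - a_j for every pair.
Merge one congruence at a time:
  Start: x ≡ 4 (mod 6).
  Combine with x ≡ 4 (mod 18): gcd(6, 18) = 6; 4 - 4 = 0, which IS divisible by 6, so compatible.
    Write x = 4 + 6·t and substitute into x ≡ 4 (mod 18): 6·t ≡ 4 − 4 = 0 (mod 18).
    Divide the congruence (and modulus) by g = 6: 1·t ≡ 0 (mod 3).
    So t ≡ 0 (mod 3).
    Then x = 4 + 6·0 = 4, valid modulo lcm(6, 18) = 18: x ≡ 4 (mod 18).
  Combine with x ≡ 1 (mod 15): gcd(18, 15) = 3; 1 - 4 = -3, which IS divisible by 3, so compatible.
    Write x = 4 + 18·t and substitute into x ≡ 1 (mod 15): 18·t ≡ 1 − 4 = -3 (mod 15).
    Divide the congruence (and modulus) by g = 3: 6·t ≡ -1 (mod 5).
    Reduce coefficients mod 5: 1·t ≡ 4 (mod 5).
    So t ≡ 4 (mod 5).
    Then x = 4 + 18·4 = 76, valid modulo lcm(18, 15) = 90: x ≡ 76 (mod 90).
Verify: 76 mod 6 = 4, 76 mod 18 = 4, 76 mod 15 = 1.

x ≡ 76 (mod 90).


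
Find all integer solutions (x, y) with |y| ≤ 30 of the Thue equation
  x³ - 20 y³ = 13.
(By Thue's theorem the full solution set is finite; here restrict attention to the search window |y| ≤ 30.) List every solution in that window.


The equation is x³ - 20y³ = 13. For fixed y, x³ = 20·y³ + 13, so a solution requires the RHS to be a perfect cube.
Strategy: iterate y from -30 to 30, compute RHS = 20·y³ + 13, and check whether it is a (positive or negative) perfect cube.
Check small values of y:
  y = 0: RHS = 13 is not a perfect cube.
  y = 1: RHS = 33 is not a perfect cube.
  y = -1: RHS = -7 is not a perfect cube.
  y = 2: RHS = 173 is not a perfect cube.
  y = -2: RHS = -147 is not a perfect cube.
  y = 3: RHS = 553 is not a perfect cube.
  y = -3: RHS = -527 is not a perfect cube.
Continuing the search up to |y| = 30 finds no solutions either.
No (x, y) in the scanned range satisfies the equation.

No integer solutions with |y| ≤ 30.


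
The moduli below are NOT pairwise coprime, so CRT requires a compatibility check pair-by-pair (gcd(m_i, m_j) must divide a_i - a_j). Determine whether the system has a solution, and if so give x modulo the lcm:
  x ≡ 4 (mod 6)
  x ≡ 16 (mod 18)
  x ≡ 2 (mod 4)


Moduli 6, 18, 4 are not pairwise coprime, so CRT works modulo lcm(m_i) when all pairwise compatibility conditions hold.
Pairwise compatibility: gcd(m_i, m_j) must divide a_i - a_j for every pair.
Merge one congruence at a time:
  Start: x ≡ 4 (mod 6).
  Combine with x ≡ 16 (mod 18): gcd(6, 18) = 6; 16 - 4 = 12, which IS divisible by 6, so compatible.
    Write x = 4 + 6·t and substitute into x ≡ 16 (mod 18): 6·t ≡ 16 − 4 = 12 (mod 18).
    Divide the congruence (and modulus) by g = 6: 1·t ≡ 2 (mod 3).
    So t ≡ 2 (mod 3).
    Then x = 4 + 6·2 = 16, valid modulo lcm(6, 18) = 18: x ≡ 16 (mod 18).
  Combine with x ≡ 2 (mod 4): gcd(18, 4) = 2; 2 - 16 = -14, which IS divisible by 2, so compatible.
    Write x = 16 + 18·t and substitute into x ≡ 2 (mod 4): 18·t ≡ 2 − 16 = -14 (mod 4).
    Divide the congruence (and modulus) by g = 2: 9·t ≡ -7 (mod 2).
    Reduce coefficients mod 2: 1·t ≡ 1 (mod 2).
    So t ≡ 1 (mod 2).
    Then x = 16 + 18·1 = 34, valid modulo lcm(18, 4) = 36: x ≡ 34 (mod 36).
Verify: 34 mod 6 = 4, 34 mod 18 = 16, 34 mod 4 = 2.

x ≡ 34 (mod 36).


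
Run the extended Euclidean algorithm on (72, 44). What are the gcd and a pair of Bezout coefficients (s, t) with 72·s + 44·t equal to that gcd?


Euclidean algorithm on (72, 44) — divide until remainder is 0:
  72 = 1 · 44 + 28
  44 = 1 · 28 + 16
  28 = 1 · 16 + 12
  16 = 1 · 12 + 4
  12 = 3 · 4 + 0
gcd(72, 44) = 4.
Track Bezout coefficients alongside the remainders: start with r₀ = 72 = a·1 + b·0 (s = 1, t = 0) and r₁ = 44 = a·0 + b·1 (s = 0, t = 1); each new remainder r_{k+1} = r_{k-1} − q_k·r_k inherits s_{k+1} = s_{k-1} − q_k·s_k, t_{k+1} = t_{k-1} − q_k·t_k, so r_k = a·s_k + b·t_k at every step:
  q = 1: r = 28, s = 1 − 1·0 = 1, t = 0 − 1·1 = -1  (check: 72·1 + 44·(-1) = 28)
  q = 1: r = 16, s = 0 − 1·1 = -1, t = 1 − 1·(-1) = 2  (check: 72·(-1) + 44·2 = 16)
  q = 1: r = 12, s = 1 − 1·(-1) = 2, t = -1 − 1·2 = -3  (check: 72·2 + 44·(-3) = 12)
  q = 1: r = 4, s = -1 − 1·2 = -3, t = 2 − 1·(-3) = 5  (check: 72·(-3) + 44·5 = 4)
The row with r = 4 (the gcd) gives the Bezout coefficients s = -3, t = 5.
Result: 72 · (-3) + 44 · (5) = 4.

gcd(72, 44) = 4; s = -3, t = 5 (check: 72·(-3) + 44·5 = 4).


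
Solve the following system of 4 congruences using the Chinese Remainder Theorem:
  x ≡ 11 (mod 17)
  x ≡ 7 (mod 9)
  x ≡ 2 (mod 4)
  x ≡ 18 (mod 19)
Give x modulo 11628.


Product of moduli M = 17 · 9 · 4 · 19 = 11628.
Merge one congruence at a time:
  Start: x ≡ 11 (mod 17).
  Combine with x ≡ 7 (mod 9); new modulus lcm = 153.
    Write x = 11 + 17·t and substitute into x ≡ 7 (mod 9): 17·t ≡ 7 − 11 = -4 (mod 9).
    Reduce coefficients mod 9: 8·t ≡ 5 (mod 9).
    The inverse of 8 mod 9 is 8 (since 8·8 = 64 = 7·9 + 1), so t ≡ 8·5 = 40 ≡ 4 (mod 9).
    Then x = 11 + 17·4 = 79, valid modulo lcm(17, 9) = 153: x ≡ 79 (mod 153).
  Combine with x ≡ 2 (mod 4); new modulus lcm = 612.
    Write x = 79 + 153·t and substitute into x ≡ 2 (mod 4): 153·t ≡ 2 − 79 = -77 (mod 4).
    Reduce coefficients mod 4: 1·t ≡ 3 (mod 4).
    So t ≡ 3 (mod 4).
    Then x = 79 + 153·3 = 538, valid modulo lcm(153, 4) = 612: x ≡ 538 (mod 612).
  Combine with x ≡ 18 (mod 19); new modulus lcm = 11628.
    Write x = 538 + 612·t and substitute into x ≡ 18 (mod 19): 612·t ≡ 18 − 538 = -520 (mod 19).
    Reduce coefficients mod 19: 4·t ≡ 12 (mod 19).
    The inverse of 4 mod 19 is 5 (since 4·5 = 20 = 1·19 + 1), so t ≡ 5·12 = 60 ≡ 3 (mod 19).
    Then x = 538 + 612·3 = 2374, valid modulo lcm(612, 19) = 11628: x ≡ 2374 (mod 11628).
Verify against each original: 2374 mod 17 = 11, 2374 mod 9 = 7, 2374 mod 4 = 2, 2374 mod 19 = 18.

x ≡ 2374 (mod 11628).


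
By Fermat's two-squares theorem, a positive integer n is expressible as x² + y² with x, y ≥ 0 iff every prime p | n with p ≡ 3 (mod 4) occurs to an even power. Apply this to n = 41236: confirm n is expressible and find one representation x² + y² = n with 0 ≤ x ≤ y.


Step 1: Factor n = 41236 = 2^2 · 13^2 · 61.
Step 2: Check the mod-4 condition on each prime factor: 2 = 2 (special); 13 ≡ 1 (mod 4), exponent 2; 61 ≡ 1 (mod 4), exponent 1.
All primes ≡ 3 (mod 4) appear to even exponent (or don't appear), so by the two-squares theorem n IS expressible as a sum of two squares.
Step 3: Build a representation. Group n = k² · m with k = 2 and m = 13 · 13 · 61 = 10309 (a product of primes ≡ 1 (mod 4)); a representation of m scales to one of n via (k·x)² + (k·y)² = k²(x² + y²). Each prime p ≡ 1 (mod 4) is itself a sum of two squares; find a² by testing p − a² for a perfect square:
  13: 13 − 1² = 12, 13 − 2² = 9 = 3² ⇒ 13 = 2² + 3².
  61: 61 − 1² = 60, 61 − 2² = 57, 61 − 3² = 52, 61 − 4² = 45, 61 − 5² = 36 = 6² ⇒ 61 = 5² + 6².
  Combine using the Brahmagupta–Fibonacci identity (a² + b²)(c² + d²) = (ac − bd)² + (ad + bc)² = (ac + bd)² + (ad − bc)²:
  13 · 13 = 169: from (2² + 3²)(2² + 3²), take (2·2 − 3·3, 2·3 + 3·2) = (4 − 9, 6 + 6) = (-5, 12); dropping signs (only squares matter) gives (5, 12); check 5² + 12² = 25 + 144 = 169 ✓.
  169 · 61 = 10309: from (5² + 12²)(5² + 6²), take (5·5 − 12·6, 5·6 + 12·5) = (25 − 72, 30 + 60) = (-47, 90); dropping signs (only squares matter) gives (47, 90); check 47² + 90² = 2209 + 8100 = 10309 ✓.
  Scale by k = 2: (2·47, 2·90) = (94, 180).
Step 4: Order so x ≤ y and verify: 94² + 180² = 8836 + 32400 = 41236 = n. ✓

n = 41236 = 94² + 180² (one valid representation with x ≤ y).


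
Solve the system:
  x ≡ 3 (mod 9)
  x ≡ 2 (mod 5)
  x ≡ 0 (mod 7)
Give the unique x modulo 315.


Moduli 9, 5, 7 are pairwise coprime; by CRT there is a unique solution modulo M = 9 · 5 · 7 = 315.
Solve pairwise, accumulating the modulus:
  Start with x ≡ 3 (mod 9).
  Combine with x ≡ 2 (mod 5): since gcd(9, 5) = 1, we get a unique residue mod 45.
    Write x = 3 + 9·t and substitute into x ≡ 2 (mod 5): 9·t ≡ 2 − 3 = -1 (mod 5).
    Reduce coefficients mod 5: 4·t ≡ 4 (mod 5).
    The inverse of 4 mod 5 is 4 (since 4·4 = 16 = 3·5 + 1), so t ≡ 4·4 = 16 ≡ 1 (mod 5).
    Then x = 3 + 9·1 = 12, valid modulo lcm(9, 5) = 45: x ≡ 12 (mod 45).
  Combine with x ≡ 0 (mod 7): since gcd(45, 7) = 1, we get a unique residue mod 315.
    Write x = 12 + 45·t and substitute into x ≡ 0 (mod 7): 45·t ≡ 0 − 12 = -12 (mod 7).
    Reduce coefficients mod 7: 3·t ≡ 2 (mod 7).
    The inverse of 3 mod 7 is 5 (since 3·5 = 15 = 2·7 + 1), so t ≡ 5·2 = 10 ≡ 3 (mod 7).
    Then x = 12 + 45·3 = 147, valid modulo lcm(45, 7) = 315: x ≡ 147 (mod 315).
Verify: 147 mod 9 = 3 ✓, 147 mod 5 = 2 ✓, 147 mod 7 = 0 ✓.

x ≡ 147 (mod 315).


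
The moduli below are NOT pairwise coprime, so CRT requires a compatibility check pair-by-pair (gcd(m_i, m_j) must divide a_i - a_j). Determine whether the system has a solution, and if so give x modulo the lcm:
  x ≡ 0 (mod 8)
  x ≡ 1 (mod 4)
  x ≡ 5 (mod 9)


Moduli 8, 4, 9 are not pairwise coprime, so CRT works modulo lcm(m_i) when all pairwise compatibility conditions hold.
Pairwise compatibility: gcd(m_i, m_j) must divide a_i - a_j for every pair.
Merge one congruence at a time:
  Start: x ≡ 0 (mod 8).
  Combine with x ≡ 1 (mod 4): gcd(8, 4) = 4, and 1 - 0 = 1 is NOT divisible by 4.
    ⇒ system is inconsistent (no integer solution).

No solution (the system is inconsistent).


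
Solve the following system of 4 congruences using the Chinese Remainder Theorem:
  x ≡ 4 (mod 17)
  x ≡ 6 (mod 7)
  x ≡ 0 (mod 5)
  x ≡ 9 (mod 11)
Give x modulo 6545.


Product of moduli M = 17 · 7 · 5 · 11 = 6545.
Merge one congruence at a time:
  Start: x ≡ 4 (mod 17).
  Combine with x ≡ 6 (mod 7); new modulus lcm = 119.
    Write x = 4 + 17·t and substitute into x ≡ 6 (mod 7): 17·t ≡ 6 − 4 = 2 (mod 7).
    Reduce coefficients mod 7: 3·t ≡ 2 (mod 7).
    The inverse of 3 mod 7 is 5 (since 3·5 = 15 = 2·7 + 1), so t ≡ 5·2 = 10 ≡ 3 (mod 7).
    Then x = 4 + 17·3 = 55, valid modulo lcm(17, 7) = 119: x ≡ 55 (mod 119).
  Combine with x ≡ 0 (mod 5); new modulus lcm = 595.
    Write x = 55 + 119·t and substitute into x ≡ 0 (mod 5): 119·t ≡ 0 − 55 = -55 (mod 5).
    Reduce coefficients mod 5: 4·t ≡ 0 (mod 5).
    The inverse of 4 mod 5 is 4 (since 4·4 = 16 = 3·5 + 1), so t ≡ 4·0 = 0 ≡ 0 (mod 5).
    Then x = 55 + 119·0 = 55, valid modulo lcm(119, 5) = 595: x ≡ 55 (mod 595).
  Combine with x ≡ 9 (mod 11); new modulus lcm = 6545.
    Write x = 55 + 595·t and substitute into x ≡ 9 (mod 11): 595·t ≡ 9 − 55 = -46 (mod 11).
    Reduce coefficients mod 11: 1·t ≡ 9 (mod 11).
    So t ≡ 9 (mod 11).
    Then x = 55 + 595·9 = 5410, valid modulo lcm(595, 11) = 6545: x ≡ 5410 (mod 6545).
Verify against each original: 5410 mod 17 = 4, 5410 mod 7 = 6, 5410 mod 5 = 0, 5410 mod 11 = 9.

x ≡ 5410 (mod 6545).


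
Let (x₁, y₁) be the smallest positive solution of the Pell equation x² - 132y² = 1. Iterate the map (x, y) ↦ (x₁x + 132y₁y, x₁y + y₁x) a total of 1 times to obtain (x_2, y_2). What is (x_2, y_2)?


Step 1: Find the fundamental solution (x₁, y₁) of x² - 132y² = 1.
  Expand √132 as a continued fraction. a₀ = ⌊√132⌋ = 11; iterate m_{k+1} = d_k·a_k − m_k, d_{k+1} = (132 − m_{k+1}²)/d_k, a_{k+1} = ⌊(a₀ + m_{k+1})/d_{k+1}⌋ (starting m₀ = 0, d₀ = 1), with convergents p_k = a_k·p_{k-1} + p_{k-2}, q_k = a_k·q_{k-1} + q_{k-2} (p₋₁ = 1, q₋₁ = 0):
  k = 0: a₀ = 11; p₀/q₀ = 11/1; p₀² − 132·q₀² = 121 − 132 = -11.
  k = 1: m = 11, d = 11, a = ⌊(11 + 11)/11⌋ = 2; p/q = (2·11 + 1)/(2·1 + 0) = 23/2; p² − 132·q² = 529 − 528 = 1.
  The first convergent with p² − 132·q² = 1 gives the fundamental solution (x₁, y₁) = (23, 2).
Step 2: Apply the recurrence (x_{n+1}, y_{n+1}) = (x₁x_n + 132y₁y_n, x₁y_n + y₁x_n) repeatedly.
  From (x_1, y_1) = (23, 2): x_2 = 23·23 + 132·2·2 = 1057; y_2 = 23·2 + 2·23 = 92.
Step 3: Verify x_2² - 132·y_2² = 1117249 - 1117248 = 1 (should be 1). ✓

(x_1, y_1) = (23, 2); (x_2, y_2) = (1057, 92).


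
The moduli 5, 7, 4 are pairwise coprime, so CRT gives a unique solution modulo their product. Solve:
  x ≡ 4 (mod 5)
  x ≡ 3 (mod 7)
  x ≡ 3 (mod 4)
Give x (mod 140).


Moduli 5, 7, 4 are pairwise coprime; by CRT there is a unique solution modulo M = 5 · 7 · 4 = 140.
Solve pairwise, accumulating the modulus:
  Start with x ≡ 4 (mod 5).
  Combine with x ≡ 3 (mod 7): since gcd(5, 7) = 1, we get a unique residue mod 35.
    Write x = 4 + 5·t and substitute into x ≡ 3 (mod 7): 5·t ≡ 3 − 4 = -1 (mod 7).
    Reduce coefficients mod 7: 5·t ≡ 6 (mod 7).
    The inverse of 5 mod 7 is 3 (since 5·3 = 15 = 2·7 + 1), so t ≡ 3·6 = 18 ≡ 4 (mod 7).
    Then x = 4 + 5·4 = 24, valid modulo lcm(5, 7) = 35: x ≡ 24 (mod 35).
  Combine with x ≡ 3 (mod 4): since gcd(35, 4) = 1, we get a unique residue mod 140.
    Write x = 24 + 35·t and substitute into x ≡ 3 (mod 4): 35·t ≡ 3 − 24 = -21 (mod 4).
    Reduce coefficients mod 4: 3·t ≡ 3 (mod 4).
    The inverse of 3 mod 4 is 3 (since 3·3 = 9 = 2·4 + 1), so t ≡ 3·3 = 9 ≡ 1 (mod 4).
    Then x = 24 + 35·1 = 59, valid modulo lcm(35, 4) = 140: x ≡ 59 (mod 140).
Verify: 59 mod 5 = 4 ✓, 59 mod 7 = 3 ✓, 59 mod 4 = 3 ✓.

x ≡ 59 (mod 140).


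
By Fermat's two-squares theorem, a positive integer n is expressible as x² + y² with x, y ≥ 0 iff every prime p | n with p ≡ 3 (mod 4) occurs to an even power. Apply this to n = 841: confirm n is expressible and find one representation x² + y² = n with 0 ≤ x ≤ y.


Step 1: Factor n = 841 = 29^2.
Step 2: Check the mod-4 condition on each prime factor: 29 ≡ 1 (mod 4), exponent 2.
All primes ≡ 3 (mod 4) appear to even exponent (or don't appear), so by the two-squares theorem n IS expressible as a sum of two squares.
Step 3: Build a representation. Here n = 29 · 29 is a product of primes ≡ 1 (mod 4). Each prime p ≡ 1 (mod 4) is itself a sum of two squares; find a² by testing p − a² for a perfect square:
  29: 29 − 1² = 28, 29 − 2² = 25 = 5² ⇒ 29 = 2² + 5².
  Combine using the Brahmagupta–Fibonacci identity (a² + b²)(c² + d²) = (ac − bd)² + (ad + bc)² = (ac + bd)² + (ad − bc)²:
  29 · 29 = 841: from (2² + 5²)(2² + 5²), take (2·2 − 5·5, 2·5 + 5·2) = (4 − 25, 10 + 10) = (-21, 20); dropping signs (only squares matter) gives (21, 20); check 21² + 20² = 441 + 400 = 841 ✓.
Step 4: Order so x ≤ y and verify: 20² + 21² = 400 + 441 = 841 = n. ✓

n = 841 = 20² + 21² (one valid representation with x ≤ y).


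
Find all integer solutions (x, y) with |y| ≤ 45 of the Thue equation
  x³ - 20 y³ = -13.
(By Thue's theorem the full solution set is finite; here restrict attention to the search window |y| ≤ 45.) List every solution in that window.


The equation is x³ - 20y³ = -13. For fixed y, x³ = 20·y³ − 13, so a solution requires the RHS to be a perfect cube.
Strategy: iterate y from -45 to 45, compute RHS = 20·y³ − 13, and check whether it is a (positive or negative) perfect cube.
Check small values of y:
  y = 0: RHS = -13 is not a perfect cube.
  y = 1: RHS = 7 is not a perfect cube.
  y = -1: RHS = -33 is not a perfect cube.
  y = 2: RHS = 147 is not a perfect cube.
  y = -2: RHS = -173 is not a perfect cube.
  y = 3: RHS = 527 is not a perfect cube.
  y = -3: RHS = -553 is not a perfect cube.
Continuing the search up to |y| = 45 finds no solutions either.
No (x, y) in the scanned range satisfies the equation.

No integer solutions with |y| ≤ 45.


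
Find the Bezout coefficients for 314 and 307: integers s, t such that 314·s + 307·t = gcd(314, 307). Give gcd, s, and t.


Euclidean algorithm on (314, 307) — divide until remainder is 0:
  314 = 1 · 307 + 7
  307 = 43 · 7 + 6
  7 = 1 · 6 + 1
  6 = 6 · 1 + 0
gcd(314, 307) = 1.
Track Bezout coefficients alongside the remainders: start with r₀ = 314 = a·1 + b·0 (s = 1, t = 0) and r₁ = 307 = a·0 + b·1 (s = 0, t = 1); each new remainder r_{k+1} = r_{k-1} − q_k·r_k inherits s_{k+1} = s_{k-1} − q_k·s_k, t_{k+1} = t_{k-1} − q_k·t_k, so r_k = a·s_k + b·t_k at every step:
  q = 1: r = 7, s = 1 − 1·0 = 1, t = 0 − 1·1 = -1  (check: 314·1 + 307·(-1) = 7)
  q = 43: r = 6, s = 0 − 43·1 = -43, t = 1 − 43·(-1) = 44  (check: 314·(-43) + 307·44 = 6)
  q = 1: r = 1, s = 1 − 1·(-43) = 44, t = -1 − 1·44 = -45  (check: 314·44 + 307·(-45) = 1)
The row with r = 1 (the gcd) gives the Bezout coefficients s = 44, t = -45.
Result: 314 · (44) + 307 · (-45) = 1.

gcd(314, 307) = 1; s = 44, t = -45 (check: 314·44 + 307·(-45) = 1).


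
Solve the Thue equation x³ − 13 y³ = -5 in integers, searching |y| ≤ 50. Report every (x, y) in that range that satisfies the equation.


The equation is x³ - 13y³ = -5. For fixed y, x³ = 13·y³ − 5, so a solution requires the RHS to be a perfect cube.
Strategy: iterate y from -50 to 50, compute RHS = 13·y³ − 5, and check whether it is a (positive or negative) perfect cube.
Check small values of y:
  y = 0: RHS = -5 is not a perfect cube.
  y = 1: RHS = 8 = (2)³ ⇒ x = 2 works.
  y = -1: RHS = -18 is not a perfect cube.
  y = 2: RHS = 99 is not a perfect cube.
  y = -2: RHS = -109 is not a perfect cube.
  y = 3: RHS = 346 is not a perfect cube.
  y = -3: RHS = -356 is not a perfect cube.
Continuing the search up to |y| = 50 finds no further solutions beyond those listed.
Collected solutions: (2, 1).

Solutions (with |y| ≤ 50): (2, 1).


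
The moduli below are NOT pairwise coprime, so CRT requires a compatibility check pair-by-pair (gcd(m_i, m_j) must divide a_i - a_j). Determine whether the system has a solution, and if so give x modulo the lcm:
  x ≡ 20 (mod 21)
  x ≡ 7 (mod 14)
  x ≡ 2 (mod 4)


Moduli 21, 14, 4 are not pairwise coprime, so CRT works modulo lcm(m_i) when all pairwise compatibility conditions hold.
Pairwise compatibility: gcd(m_i, m_j) must divide a_i - a_j for every pair.
Merge one congruence at a time:
  Start: x ≡ 20 (mod 21).
  Combine with x ≡ 7 (mod 14): gcd(21, 14) = 7, and 7 - 20 = -13 is NOT divisible by 7.
    ⇒ system is inconsistent (no integer solution).

No solution (the system is inconsistent).


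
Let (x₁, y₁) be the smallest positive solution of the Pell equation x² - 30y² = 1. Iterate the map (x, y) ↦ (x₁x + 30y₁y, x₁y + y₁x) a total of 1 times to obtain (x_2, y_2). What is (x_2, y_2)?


Step 1: Find the fundamental solution (x₁, y₁) of x² - 30y² = 1.
  Expand √30 as a continued fraction. a₀ = ⌊√30⌋ = 5; iterate m_{k+1} = d_k·a_k − m_k, d_{k+1} = (30 − m_{k+1}²)/d_k, a_{k+1} = ⌊(a₀ + m_{k+1})/d_{k+1}⌋ (starting m₀ = 0, d₀ = 1), with convergents p_k = a_k·p_{k-1} + p_{k-2}, q_k = a_k·q_{k-1} + q_{k-2} (p₋₁ = 1, q₋₁ = 0):
  k = 0: a₀ = 5; p₀/q₀ = 5/1; p₀² − 30·q₀² = 25 − 30 = -5.
  k = 1: m = 5, d = 5, a = ⌊(5 + 5)/5⌋ = 2; p/q = (2·5 + 1)/(2·1 + 0) = 11/2; p² − 30·q² = 121 − 120 = 1.
  The first convergent with p² − 30·q² = 1 gives the fundamental solution (x₁, y₁) = (11, 2).
Step 2: Apply the recurrence (x_{n+1}, y_{n+1}) = (x₁x_n + 30y₁y_n, x₁y_n + y₁x_n) repeatedly.
  From (x_1, y_1) = (11, 2): x_2 = 11·11 + 30·2·2 = 241; y_2 = 11·2 + 2·11 = 44.
Step 3: Verify x_2² - 30·y_2² = 58081 - 58080 = 1 (should be 1). ✓

(x_1, y_1) = (11, 2); (x_2, y_2) = (241, 44).


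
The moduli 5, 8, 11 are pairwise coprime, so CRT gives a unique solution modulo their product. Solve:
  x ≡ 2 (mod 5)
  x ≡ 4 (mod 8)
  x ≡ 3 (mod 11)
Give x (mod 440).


Moduli 5, 8, 11 are pairwise coprime; by CRT there is a unique solution modulo M = 5 · 8 · 11 = 440.
Solve pairwise, accumulating the modulus:
  Start with x ≡ 2 (mod 5).
  Combine with x ≡ 4 (mod 8): since gcd(5, 8) = 1, we get a unique residue mod 40.
    Write x = 2 + 5·t and substitute into x ≡ 4 (mod 8): 5·t ≡ 4 − 2 = 2 (mod 8).
    The inverse of 5 mod 8 is 5 (since 5·5 = 25 = 3·8 + 1), so t ≡ 5·2 = 10 ≡ 2 (mod 8).
    Then x = 2 + 5·2 = 12, valid modulo lcm(5, 8) = 40: x ≡ 12 (mod 40).
  Combine with x ≡ 3 (mod 11): since gcd(40, 11) = 1, we get a unique residue mod 440.
    Write x = 12 + 40·t and substitute into x ≡ 3 (mod 11): 40·t ≡ 3 − 12 = -9 (mod 11).
    Reduce coefficients mod 11: 7·t ≡ 2 (mod 11).
    The inverse of 7 mod 11 is 8 (since 7·8 = 56 = 5·11 + 1), so t ≡ 8·2 = 16 ≡ 5 (mod 11).
    Then x = 12 + 40·5 = 212, valid modulo lcm(40, 11) = 440: x ≡ 212 (mod 440).
Verify: 212 mod 5 = 2 ✓, 212 mod 8 = 4 ✓, 212 mod 11 = 3 ✓.

x ≡ 212 (mod 440).


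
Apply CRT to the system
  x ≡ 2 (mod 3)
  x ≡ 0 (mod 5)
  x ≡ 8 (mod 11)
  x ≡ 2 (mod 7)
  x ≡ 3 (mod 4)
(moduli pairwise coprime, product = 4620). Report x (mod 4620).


Product of moduli M = 3 · 5 · 11 · 7 · 4 = 4620.
Merge one congruence at a time:
  Start: x ≡ 2 (mod 3).
  Combine with x ≡ 0 (mod 5); new modulus lcm = 15.
    Write x = 2 + 3·t and substitute into x ≡ 0 (mod 5): 3·t ≡ 0 − 2 = -2 (mod 5).
    Reduce coefficients mod 5: 3·t ≡ 3 (mod 5).
    The inverse of 3 mod 5 is 2 (since 3·2 = 6 = 1·5 + 1), so t ≡ 2·3 = 6 ≡ 1 (mod 5).
    Then x = 2 + 3·1 = 5, valid modulo lcm(3, 5) = 15: x ≡ 5 (mod 15).
  Combine with x ≡ 8 (mod 11); new modulus lcm = 165.
    Write x = 5 + 15·t and substitute into x ≡ 8 (mod 11): 15·t ≡ 8 − 5 = 3 (mod 11).
    Reduce coefficients mod 11: 4·t ≡ 3 (mod 11).
    The inverse of 4 mod 11 is 3 (since 4·3 = 12 = 1·11 + 1), so t ≡ 3·3 = 9 ≡ 9 (mod 11).
    Then x = 5 + 15·9 = 140, valid modulo lcm(15, 11) = 165: x ≡ 140 (mod 165).
  Combine with x ≡ 2 (mod 7); new modulus lcm = 1155.
    Write x = 140 + 165·t and substitute into x ≡ 2 (mod 7): 165·t ≡ 2 − 140 = -138 (mod 7).
    Reduce coefficients mod 7: 4·t ≡ 2 (mod 7).
    The inverse of 4 mod 7 is 2 (since 4·2 = 8 = 1·7 + 1), so t ≡ 2·2 = 4 ≡ 4 (mod 7).
    Then x = 140 + 165·4 = 800, valid modulo lcm(165, 7) = 1155: x ≡ 800 (mod 1155).
  Combine with x ≡ 3 (mod 4); new modulus lcm = 4620.
    Write x = 800 + 1155·t and substitute into x ≡ 3 (mod 4): 1155·t ≡ 3 − 800 = -797 (mod 4).
    Reduce coefficients mod 4: 3·t ≡ 3 (mod 4).
    The inverse of 3 mod 4 is 3 (since 3·3 = 9 = 2·4 + 1), so t ≡ 3·3 = 9 ≡ 1 (mod 4).
    Then x = 800 + 1155·1 = 1955, valid modulo lcm(1155, 4) = 4620: x ≡ 1955 (mod 4620).
Verify against each original: 1955 mod 3 = 2, 1955 mod 5 = 0, 1955 mod 11 = 8, 1955 mod 7 = 2, 1955 mod 4 = 3.

x ≡ 1955 (mod 4620).


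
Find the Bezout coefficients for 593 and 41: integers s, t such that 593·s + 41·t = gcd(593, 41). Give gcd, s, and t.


Euclidean algorithm on (593, 41) — divide until remainder is 0:
  593 = 14 · 41 + 19
  41 = 2 · 19 + 3
  19 = 6 · 3 + 1
  3 = 3 · 1 + 0
gcd(593, 41) = 1.
Track Bezout coefficients alongside the remainders: start with r₀ = 593 = a·1 + b·0 (s = 1, t = 0) and r₁ = 41 = a·0 + b·1 (s = 0, t = 1); each new remainder r_{k+1} = r_{k-1} − q_k·r_k inherits s_{k+1} = s_{k-1} − q_k·s_k, t_{k+1} = t_{k-1} − q_k·t_k, so r_k = a·s_k + b·t_k at every step:
  q = 14: r = 19, s = 1 − 14·0 = 1, t = 0 − 14·1 = -14  (check: 593·1 + 41·(-14) = 19)
  q = 2: r = 3, s = 0 − 2·1 = -2, t = 1 − 2·(-14) = 29  (check: 593·(-2) + 41·29 = 3)
  q = 6: r = 1, s = 1 − 6·(-2) = 13, t = -14 − 6·29 = -188  (check: 593·13 + 41·(-188) = 1)
The row with r = 1 (the gcd) gives the Bezout coefficients s = 13, t = -188.
Result: 593 · (13) + 41 · (-188) = 1.

gcd(593, 41) = 1; s = 13, t = -188 (check: 593·13 + 41·(-188) = 1).


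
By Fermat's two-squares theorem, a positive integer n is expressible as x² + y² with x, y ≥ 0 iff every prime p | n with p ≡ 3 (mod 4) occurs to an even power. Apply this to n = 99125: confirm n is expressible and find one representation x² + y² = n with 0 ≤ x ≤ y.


Step 1: Factor n = 99125 = 5^3 · 13 · 61.
Step 2: Check the mod-4 condition on each prime factor: 5 ≡ 1 (mod 4), exponent 3; 13 ≡ 1 (mod 4), exponent 1; 61 ≡ 1 (mod 4), exponent 1.
All primes ≡ 3 (mod 4) appear to even exponent (or don't appear), so by the two-squares theorem n IS expressible as a sum of two squares.
Step 3: Build a representation. Group n = k² · m with k = 5 and m = 5 · 13 · 61 = 3965 (a product of primes ≡ 1 (mod 4)); a representation of m scales to one of n via (k·x)² + (k·y)² = k²(x² + y²). Each prime p ≡ 1 (mod 4) is itself a sum of two squares; find a² by testing p − a² for a perfect square:
  5: 5 − 1² = 4 = 2² ⇒ 5 = 1² + 2².
  13: 13 − 1² = 12, 13 − 2² = 9 = 3² ⇒ 13 = 2² + 3².
  61: 61 − 1² = 60, 61 − 2² = 57, 61 − 3² = 52, 61 − 4² = 45, 61 − 5² = 36 = 6² ⇒ 61 = 5² + 6².
  Combine using the Brahmagupta–Fibonacci identity (a² + b²)(c² + d²) = (ac − bd)² + (ad + bc)² = (ac + bd)² + (ad − bc)²:
  5 · 13 = 65: from (1² + 2²)(2² + 3²), take (1·2 − 2·3, 1·3 + 2·2) = (2 − 6, 3 + 4) = (-4, 7); dropping signs (only squares matter) gives (4, 7); check 4² + 7² = 16 + 49 = 65 ✓.
  65 · 61 = 3965: from (4² + 7²)(5² + 6²), take (4·5 − 7·6, 4·6 + 7·5) = (20 − 42, 24 + 35) = (-22, 59); dropping signs (only squares matter) gives (22, 59); check 22² + 59² = 484 + 3481 = 3965 ✓.
  Scale by k = 5: (5·22, 5·59) = (110, 295).
Step 4: Order so x ≤ y and verify: 110² + 295² = 12100 + 87025 = 99125 = n. ✓

n = 99125 = 110² + 295² (one valid representation with x ≤ y).


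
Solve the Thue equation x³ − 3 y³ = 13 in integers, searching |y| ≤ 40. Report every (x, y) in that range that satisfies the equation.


The equation is x³ - 3y³ = 13. For fixed y, x³ = 3·y³ + 13, so a solution requires the RHS to be a perfect cube.
Strategy: iterate y from -40 to 40, compute RHS = 3·y³ + 13, and check whether it is a (positive or negative) perfect cube.
Check small values of y:
  y = 0: RHS = 13 is not a perfect cube.
  y = 1: RHS = 16 is not a perfect cube.
  y = -1: RHS = 10 is not a perfect cube.
  y = 2: RHS = 37 is not a perfect cube.
  y = -2: RHS = -11 is not a perfect cube.
  y = 3: RHS = 94 is not a perfect cube.
  y = -3: RHS = -68 is not a perfect cube.
Continuing the search up to |y| = 40 finds no solutions either.
No (x, y) in the scanned range satisfies the equation.

No integer solutions with |y| ≤ 40.


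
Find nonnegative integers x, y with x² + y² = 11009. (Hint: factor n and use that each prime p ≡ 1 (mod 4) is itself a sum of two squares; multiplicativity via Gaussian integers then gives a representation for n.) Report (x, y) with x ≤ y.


Step 1: Factor n = 11009 = 101 · 109.
Step 2: Check the mod-4 condition on each prime factor: 101 ≡ 1 (mod 4), exponent 1; 109 ≡ 1 (mod 4), exponent 1.
All primes ≡ 3 (mod 4) appear to even exponent (or don't appear), so by the two-squares theorem n IS expressible as a sum of two squares.
Step 3: Build a representation. Here n = 101 · 109 is a product of primes ≡ 1 (mod 4). Each prime p ≡ 1 (mod 4) is itself a sum of two squares; find a² by testing p − a² for a perfect square:
  101: 101 − 1² = 100 = 10² ⇒ 101 = 1² + 10².
  109: 109 − 1² = 108, 109 − 2² = 105, 109 − 3² = 100 = 10² ⇒ 109 = 3² + 10².
  Combine using the Brahmagupta–Fibonacci identity (a² + b²)(c² + d²) = (ac − bd)² + (ad + bc)² = (ac + bd)² + (ad − bc)²:
  101 · 109 = 11009: from (1² + 10²)(3² + 10²), take (1·3 − 10·10, 1·10 + 10·3) = (3 − 100, 10 + 30) = (-97, 40); dropping signs (only squares matter) gives (97, 40); check 97² + 40² = 9409 + 1600 = 11009 ✓.
Step 4: Order so x ≤ y and verify: 40² + 97² = 1600 + 9409 = 11009 = n. ✓

n = 11009 = 40² + 97² (one valid representation with x ≤ y).


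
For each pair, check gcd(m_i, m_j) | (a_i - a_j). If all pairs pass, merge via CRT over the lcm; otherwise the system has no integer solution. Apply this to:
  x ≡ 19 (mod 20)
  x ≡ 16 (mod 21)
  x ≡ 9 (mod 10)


Moduli 20, 21, 10 are not pairwise coprime, so CRT works modulo lcm(m_i) when all pairwise compatibility conditions hold.
Pairwise compatibility: gcd(m_i, m_j) must divide a_i - a_j for every pair.
Merge one congruence at a time:
  Start: x ≡ 19 (mod 20).
  Combine with x ≡ 16 (mod 21): gcd(20, 21) = 1; 16 - 19 = -3, which IS divisible by 1, so compatible.
    Write x = 19 + 20·t and substitute into x ≡ 16 (mod 21): 20·t ≡ 16 − 19 = -3 (mod 21).
    Reduce coefficients mod 21: 20·t ≡ 18 (mod 21).
    The inverse of 20 mod 21 is 20 (since 20·20 = 400 = 19·21 + 1), so t ≡ 20·18 = 360 ≡ 3 (mod 21).
    Then x = 19 + 20·3 = 79, valid modulo lcm(20, 21) = 420: x ≡ 79 (mod 420).
  Combine with x ≡ 9 (mod 10): gcd(420, 10) = 10; 9 - 79 = -70, which IS divisible by 10, so compatible.
    Write x = 79 + 420·t and substitute into x ≡ 9 (mod 10): 420·t ≡ 9 − 79 = -70 (mod 10).
    Divide the congruence (and modulus) by g = 10: 42·t ≡ -7 (mod 1).
    Modulo 1 every t works; take t = 0.
    Then x = 79 + 420·0 = 79, valid modulo lcm(420, 10) = 420: x ≡ 79 (mod 420).
Verify: 79 mod 20 = 19, 79 mod 21 = 16, 79 mod 10 = 9.

x ≡ 79 (mod 420).


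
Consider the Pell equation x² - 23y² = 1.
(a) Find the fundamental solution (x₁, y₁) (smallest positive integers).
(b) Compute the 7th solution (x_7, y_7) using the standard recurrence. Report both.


Step 1: Find the fundamental solution (x₁, y₁) of x² - 23y² = 1.
  Expand √23 as a continued fraction. a₀ = ⌊√23⌋ = 4; iterate m_{k+1} = d_k·a_k − m_k, d_{k+1} = (23 − m_{k+1}²)/d_k, a_{k+1} = ⌊(a₀ + m_{k+1})/d_{k+1}⌋ (starting m₀ = 0, d₀ = 1), with convergents p_k = a_k·p_{k-1} + p_{k-2}, q_k = a_k·q_{k-1} + q_{k-2} (p₋₁ = 1, q₋₁ = 0):
  k = 0: a₀ = 4; p₀/q₀ = 4/1; p₀² − 23·q₀² = 16 − 23 = -7.
  k = 1: m = 4, d = 7, a = ⌊(4 + 4)/7⌋ = 1; p/q = (1·4 + 1)/(1·1 + 0) = 5/1; p² − 23·q² = 25 − 23 = 2.
  k = 2: m = 3, d = 2, a = ⌊(4 + 3)/2⌋ = 3; p/q = (3·5 + 4)/(3·1 + 1) = 19/4; p² − 23·q² = 361 − 368 = -7.
  k = 3: m = 3, d = 7, a = ⌊(4 + 3)/7⌋ = 1; p/q = (1·19 + 5)/(1·4 + 1) = 24/5; p² − 23·q² = 576 − 575 = 1.
  The first convergent with p² − 23·q² = 1 gives the fundamental solution (x₁, y₁) = (24, 5).
Step 2: Apply the recurrence (x_{n+1}, y_{n+1}) = (x₁x_n + 23y₁y_n, x₁y_n + y₁x_n) repeatedly.
  From (x_1, y_1) = (24, 5): x_2 = 24·24 + 23·5·5 = 1151; y_2 = 24·5 + 5·24 = 240.
  From (x_2, y_2) = (1151, 240): x_3 = 24·1151 + 23·5·240 = 55224; y_3 = 24·240 + 5·1151 = 11515.
  From (x_3, y_3) = (55224, 11515): x_4 = 24·55224 + 23·5·11515 = 2649601; y_4 = 24·11515 + 5·55224 = 552480.
  From (x_4, y_4) = (2649601, 552480): x_5 = 24·2649601 + 23·5·552480 = 127125624; y_5 = 24·552480 + 5·2649601 = 26507525.
  From (x_5, y_5) = (127125624, 26507525): x_6 = 24·127125624 + 23·5·26507525 = 6099380351; y_6 = 24·26507525 + 5·127125624 = 1271808720.
  From (x_6, y_6) = (6099380351, 1271808720): x_7 = 24·6099380351 + 23·5·1271808720 = 292643131224; y_7 = 24·1271808720 + 5·6099380351 = 61020311035.
Step 3: Verify x_7² - 23·y_7² = 85640002252587283738176 - 85640002252587283738175 = 1 (should be 1). ✓

(x_1, y_1) = (24, 5); (x_7, y_7) = (292643131224, 61020311035).


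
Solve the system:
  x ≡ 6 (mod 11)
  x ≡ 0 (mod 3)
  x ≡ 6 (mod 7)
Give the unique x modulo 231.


Moduli 11, 3, 7 are pairwise coprime; by CRT there is a unique solution modulo M = 11 · 3 · 7 = 231.
Solve pairwise, accumulating the modulus:
  Start with x ≡ 6 (mod 11).
  Combine with x ≡ 0 (mod 3): since gcd(11, 3) = 1, we get a unique residue mod 33.
    Write x = 6 + 11·t and substitute into x ≡ 0 (mod 3): 11·t ≡ 0 − 6 = -6 (mod 3).
    Reduce coefficients mod 3: 2·t ≡ 0 (mod 3).
    The inverse of 2 mod 3 is 2 (since 2·2 = 4 = 1·3 + 1), so t ≡ 2·0 = 0 ≡ 0 (mod 3).
    Then x = 6 + 11·0 = 6, valid modulo lcm(11, 3) = 33: x ≡ 6 (mod 33).
  Combine with x ≡ 6 (mod 7): since gcd(33, 7) = 1, we get a unique residue mod 231.
    Write x = 6 + 33·t and substitute into x ≡ 6 (mod 7): 33·t ≡ 6 − 6 = 0 (mod 7).
    Reduce coefficients mod 7: 5·t ≡ 0 (mod 7).
    The inverse of 5 mod 7 is 3 (since 5·3 = 15 = 2·7 + 1), so t ≡ 3·0 = 0 ≡ 0 (mod 7).
    Then x = 6 + 33·0 = 6, valid modulo lcm(33, 7) = 231: x ≡ 6 (mod 231).
Verify: 6 mod 11 = 6 ✓, 6 mod 3 = 0 ✓, 6 mod 7 = 6 ✓.

x ≡ 6 (mod 231).
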